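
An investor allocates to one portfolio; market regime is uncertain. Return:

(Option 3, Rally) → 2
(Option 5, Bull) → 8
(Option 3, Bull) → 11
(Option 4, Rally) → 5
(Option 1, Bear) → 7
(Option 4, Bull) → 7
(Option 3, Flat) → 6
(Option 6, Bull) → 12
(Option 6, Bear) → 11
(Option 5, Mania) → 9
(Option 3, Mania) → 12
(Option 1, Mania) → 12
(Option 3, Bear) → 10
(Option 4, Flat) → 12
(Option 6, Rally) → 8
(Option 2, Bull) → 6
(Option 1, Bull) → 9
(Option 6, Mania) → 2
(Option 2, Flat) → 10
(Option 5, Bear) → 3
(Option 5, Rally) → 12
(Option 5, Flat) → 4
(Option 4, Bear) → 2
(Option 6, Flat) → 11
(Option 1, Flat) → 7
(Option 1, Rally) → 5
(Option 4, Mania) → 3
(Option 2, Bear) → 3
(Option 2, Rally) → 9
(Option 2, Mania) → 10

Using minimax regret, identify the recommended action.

Option 1

Column bests: Bear=11, Flat=12, Bull=12, Rally=12, Mania=12.
Option 1 regrets: 4, 5, 3, 7, 0 → max 7
Option 2 regrets: 8, 2, 6, 3, 2 → max 8
Option 3 regrets: 1, 6, 1, 10, 0 → max 10
Option 4 regrets: 9, 0, 5, 7, 9 → max 9
Option 5 regrets: 8, 8, 4, 0, 3 → max 8
Option 6 regrets: 0, 1, 0, 4, 10 → max 10
Smallest max regret = 7 → Option 1.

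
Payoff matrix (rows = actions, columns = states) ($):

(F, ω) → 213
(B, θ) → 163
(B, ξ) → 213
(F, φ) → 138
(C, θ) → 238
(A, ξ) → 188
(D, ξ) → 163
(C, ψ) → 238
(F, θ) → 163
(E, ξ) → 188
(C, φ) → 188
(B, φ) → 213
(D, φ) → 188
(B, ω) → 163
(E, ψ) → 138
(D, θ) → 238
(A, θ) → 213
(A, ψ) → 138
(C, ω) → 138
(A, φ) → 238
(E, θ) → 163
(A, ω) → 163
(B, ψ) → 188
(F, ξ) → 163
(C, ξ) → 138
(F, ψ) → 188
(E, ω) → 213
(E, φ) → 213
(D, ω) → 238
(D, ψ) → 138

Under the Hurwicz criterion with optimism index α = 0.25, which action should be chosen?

A: 0.25·238 + 0.75·138 = 163
B: 0.25·213 + 0.75·163 = 175.5
C: 0.25·238 + 0.75·138 = 163
D: 0.25·238 + 0.75·138 = 163
E: 0.25·213 + 0.75·138 = 156.75
F: 0.25·213 + 0.75·138 = 156.75
Highest Hurwicz score = 175.5 → B.

B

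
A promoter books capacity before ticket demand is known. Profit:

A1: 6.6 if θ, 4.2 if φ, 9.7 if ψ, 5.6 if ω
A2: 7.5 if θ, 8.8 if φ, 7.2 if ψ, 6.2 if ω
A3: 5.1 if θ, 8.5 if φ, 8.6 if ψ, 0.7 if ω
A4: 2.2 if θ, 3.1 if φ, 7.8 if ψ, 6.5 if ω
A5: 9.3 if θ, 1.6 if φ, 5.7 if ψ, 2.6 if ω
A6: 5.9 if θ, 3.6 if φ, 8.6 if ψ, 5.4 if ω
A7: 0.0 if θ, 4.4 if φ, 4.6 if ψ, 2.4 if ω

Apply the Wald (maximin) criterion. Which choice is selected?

Row minima: A1=4.2, A2=6.2, A3=0.7, A4=2.2, A5=1.6, A6=3.6, A7=0.0
Best worst-case = 6.2 → A2.

A2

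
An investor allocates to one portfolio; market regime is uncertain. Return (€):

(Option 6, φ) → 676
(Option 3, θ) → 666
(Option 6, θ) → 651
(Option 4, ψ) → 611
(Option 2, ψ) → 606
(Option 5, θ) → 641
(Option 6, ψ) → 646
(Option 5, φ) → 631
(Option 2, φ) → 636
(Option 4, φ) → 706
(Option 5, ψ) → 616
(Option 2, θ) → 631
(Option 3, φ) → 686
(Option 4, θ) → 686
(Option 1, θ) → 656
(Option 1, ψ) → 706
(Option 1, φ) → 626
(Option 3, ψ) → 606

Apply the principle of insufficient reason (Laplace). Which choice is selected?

Row averages: Option 1=1988/3, Option 2=1873/3, Option 3=1958/3, Option 4=2003/3, Option 5=1888/3, Option 6=1973/3
Highest average = 2003/3 → Option 4.

Option 4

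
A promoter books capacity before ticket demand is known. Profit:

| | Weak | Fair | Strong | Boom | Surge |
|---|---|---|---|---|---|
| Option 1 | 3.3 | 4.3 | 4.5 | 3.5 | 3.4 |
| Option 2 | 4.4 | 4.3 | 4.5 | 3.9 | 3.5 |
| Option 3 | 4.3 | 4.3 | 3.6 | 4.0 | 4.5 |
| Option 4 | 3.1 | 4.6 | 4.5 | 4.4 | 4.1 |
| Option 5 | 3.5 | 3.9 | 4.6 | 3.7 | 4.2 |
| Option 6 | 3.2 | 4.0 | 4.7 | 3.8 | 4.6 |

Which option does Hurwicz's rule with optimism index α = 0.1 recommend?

Option 3

Option 1: 0.1·4.5 + 0.9·3.3 = 3.42
Option 2: 0.1·4.5 + 0.9·3.5 = 3.6
Option 3: 0.1·4.5 + 0.9·3.6 = 3.69
Option 4: 0.1·4.6 + 0.9·3.1 = 3.25
Option 5: 0.1·4.6 + 0.9·3.5 = 3.61
Option 6: 0.1·4.7 + 0.9·3.2 = 3.35
Highest Hurwicz score = 3.69 → Option 3.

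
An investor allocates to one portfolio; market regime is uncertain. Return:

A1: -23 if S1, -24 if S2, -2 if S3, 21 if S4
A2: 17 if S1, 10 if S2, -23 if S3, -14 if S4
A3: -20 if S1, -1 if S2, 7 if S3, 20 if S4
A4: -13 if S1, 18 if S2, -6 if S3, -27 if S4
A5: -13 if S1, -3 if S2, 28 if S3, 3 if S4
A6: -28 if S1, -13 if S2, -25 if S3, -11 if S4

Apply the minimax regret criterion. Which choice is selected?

A5

Column bests: S1=17, S2=18, S3=28, S4=21.
A1 regrets: 40, 42, 30, 0 → max 42
A2 regrets: 0, 8, 51, 35 → max 51
A3 regrets: 37, 19, 21, 1 → max 37
A4 regrets: 30, 0, 34, 48 → max 48
A5 regrets: 30, 21, 0, 18 → max 30
A6 regrets: 45, 31, 53, 32 → max 53
Smallest max regret = 30 → A5.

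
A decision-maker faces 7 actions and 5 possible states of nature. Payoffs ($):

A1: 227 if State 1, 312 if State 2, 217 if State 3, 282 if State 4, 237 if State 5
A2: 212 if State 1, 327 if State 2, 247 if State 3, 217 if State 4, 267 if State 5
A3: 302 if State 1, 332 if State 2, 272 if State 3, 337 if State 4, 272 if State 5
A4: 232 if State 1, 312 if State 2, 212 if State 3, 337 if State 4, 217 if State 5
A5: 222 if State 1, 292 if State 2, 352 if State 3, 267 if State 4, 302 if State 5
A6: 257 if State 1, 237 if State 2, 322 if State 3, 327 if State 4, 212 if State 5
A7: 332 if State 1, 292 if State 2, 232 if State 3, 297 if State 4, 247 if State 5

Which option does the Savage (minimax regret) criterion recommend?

Column bests: State 1=332, State 2=332, State 3=352, State 4=337, State 5=302.
A1 regrets: 105, 20, 135, 55, 65 → max 135
A2 regrets: 120, 5, 105, 120, 35 → max 120
A3 regrets: 30, 0, 80, 0, 30 → max 80
A4 regrets: 100, 20, 140, 0, 85 → max 140
A5 regrets: 110, 40, 0, 70, 0 → max 110
A6 regrets: 75, 95, 30, 10, 90 → max 95
A7 regrets: 0, 40, 120, 40, 55 → max 120
Smallest max regret = 80 → A3.

A3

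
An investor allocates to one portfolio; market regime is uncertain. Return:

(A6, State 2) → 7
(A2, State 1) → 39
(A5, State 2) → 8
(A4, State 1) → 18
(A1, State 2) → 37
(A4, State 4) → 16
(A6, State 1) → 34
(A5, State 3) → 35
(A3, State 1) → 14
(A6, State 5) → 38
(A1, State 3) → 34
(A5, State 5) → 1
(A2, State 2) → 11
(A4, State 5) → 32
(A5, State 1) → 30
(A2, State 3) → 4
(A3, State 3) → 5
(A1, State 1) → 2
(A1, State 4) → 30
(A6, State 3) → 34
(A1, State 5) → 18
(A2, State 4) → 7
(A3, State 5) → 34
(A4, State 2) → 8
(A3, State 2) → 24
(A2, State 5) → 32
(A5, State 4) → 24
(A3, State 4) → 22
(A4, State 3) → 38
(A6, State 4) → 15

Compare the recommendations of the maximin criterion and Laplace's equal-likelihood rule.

maximin → A4; laplace → A6 (disagree)

Row minima: A1=2, A2=4, A3=5, A4=8, A5=1, A6=7
Best worst-case = 8 → A4.
Row averages: A1=24.2, A2=18.6, A3=19.8, A4=22.4, A5=19.6, A6=25.6
Highest average = 25.6 → A6.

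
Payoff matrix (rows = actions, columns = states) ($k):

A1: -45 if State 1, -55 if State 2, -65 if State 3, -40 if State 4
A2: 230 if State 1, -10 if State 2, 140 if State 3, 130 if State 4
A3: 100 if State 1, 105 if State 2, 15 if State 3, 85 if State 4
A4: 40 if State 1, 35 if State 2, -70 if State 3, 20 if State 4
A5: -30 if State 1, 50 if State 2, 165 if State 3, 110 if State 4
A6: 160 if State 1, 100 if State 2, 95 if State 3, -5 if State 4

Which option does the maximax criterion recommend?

Row maxima: A1=-40, A2=230, A3=105, A4=40, A5=165, A6=160
Best best-case = 230 → A2.

A2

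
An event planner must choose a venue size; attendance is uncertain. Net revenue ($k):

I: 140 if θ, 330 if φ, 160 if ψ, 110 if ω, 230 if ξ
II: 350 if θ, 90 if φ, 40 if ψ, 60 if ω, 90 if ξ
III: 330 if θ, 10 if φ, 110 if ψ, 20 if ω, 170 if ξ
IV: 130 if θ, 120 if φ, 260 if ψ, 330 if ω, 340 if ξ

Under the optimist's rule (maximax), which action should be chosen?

Row maxima: I=330, II=350, III=330, IV=340
Best best-case = 350 → II.

II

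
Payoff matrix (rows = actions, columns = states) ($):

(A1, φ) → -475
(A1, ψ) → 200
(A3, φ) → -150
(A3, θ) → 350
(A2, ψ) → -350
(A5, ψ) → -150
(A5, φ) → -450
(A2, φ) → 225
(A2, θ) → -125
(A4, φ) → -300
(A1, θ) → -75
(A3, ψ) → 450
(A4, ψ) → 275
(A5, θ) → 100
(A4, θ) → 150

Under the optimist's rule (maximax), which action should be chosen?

Row maxima: A1=200, A2=225, A3=450, A4=275, A5=100
Best best-case = 450 → A3.

A3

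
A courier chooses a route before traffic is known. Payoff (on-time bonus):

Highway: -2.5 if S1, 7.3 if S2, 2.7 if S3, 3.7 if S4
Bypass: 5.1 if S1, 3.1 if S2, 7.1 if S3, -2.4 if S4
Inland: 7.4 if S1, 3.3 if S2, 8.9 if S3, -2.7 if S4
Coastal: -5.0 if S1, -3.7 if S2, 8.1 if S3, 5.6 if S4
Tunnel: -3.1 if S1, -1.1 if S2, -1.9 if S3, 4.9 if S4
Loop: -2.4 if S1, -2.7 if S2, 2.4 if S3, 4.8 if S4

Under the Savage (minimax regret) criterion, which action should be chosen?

Bypass

Column bests: S1=7.4, S2=7.3, S3=8.9, S4=5.6.
Highway regrets: 9.9, 0.0, 6.2, 1.9 → max 9.9
Bypass regrets: 2.3, 4.2, 1.8, 8.0 → max 8.0
Inland regrets: 0.0, 4.0, 0.0, 8.3 → max 8.3
Coastal regrets: 12.4, 11.0, 0.8, 0.0 → max 12.4
Tunnel regrets: 10.5, 8.4, 10.8, 0.7 → max 10.8
Loop regrets: 9.8, 10.0, 6.5, 0.8 → max 10.0
Smallest max regret = 8.0 → Bypass.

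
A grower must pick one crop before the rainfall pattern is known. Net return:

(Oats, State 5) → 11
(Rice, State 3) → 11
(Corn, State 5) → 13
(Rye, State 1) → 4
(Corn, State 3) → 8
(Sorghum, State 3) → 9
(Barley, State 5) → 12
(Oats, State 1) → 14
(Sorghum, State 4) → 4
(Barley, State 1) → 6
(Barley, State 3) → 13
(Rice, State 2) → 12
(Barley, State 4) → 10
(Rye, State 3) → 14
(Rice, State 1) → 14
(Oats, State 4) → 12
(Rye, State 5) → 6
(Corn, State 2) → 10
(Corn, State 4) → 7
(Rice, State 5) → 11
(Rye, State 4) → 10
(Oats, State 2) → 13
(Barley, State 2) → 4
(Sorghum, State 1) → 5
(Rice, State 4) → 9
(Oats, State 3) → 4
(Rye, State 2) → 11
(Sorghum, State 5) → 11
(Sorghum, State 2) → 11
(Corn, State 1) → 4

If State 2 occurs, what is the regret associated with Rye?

Best payoff under State 2 is 13.
Regret = 13 − 11 = 2.

2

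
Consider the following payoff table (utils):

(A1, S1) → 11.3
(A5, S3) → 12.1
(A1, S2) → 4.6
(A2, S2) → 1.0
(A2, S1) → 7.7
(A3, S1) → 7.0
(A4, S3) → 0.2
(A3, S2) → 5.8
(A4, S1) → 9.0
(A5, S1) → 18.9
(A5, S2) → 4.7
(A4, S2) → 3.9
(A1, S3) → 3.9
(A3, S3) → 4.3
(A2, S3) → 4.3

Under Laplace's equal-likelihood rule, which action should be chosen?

A5

Row averages: A1=6.6, A2=13/3, A3=5.7, A4=131/30, A5=11.9
Highest average = 11.9 → A5.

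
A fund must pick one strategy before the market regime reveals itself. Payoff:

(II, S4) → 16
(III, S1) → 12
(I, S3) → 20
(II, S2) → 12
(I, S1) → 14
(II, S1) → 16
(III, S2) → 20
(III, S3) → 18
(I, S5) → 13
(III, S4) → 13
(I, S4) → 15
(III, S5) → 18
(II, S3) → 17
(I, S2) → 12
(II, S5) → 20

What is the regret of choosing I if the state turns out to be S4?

Best payoff under S4 is 16.
Regret = 16 − 15 = 1.

1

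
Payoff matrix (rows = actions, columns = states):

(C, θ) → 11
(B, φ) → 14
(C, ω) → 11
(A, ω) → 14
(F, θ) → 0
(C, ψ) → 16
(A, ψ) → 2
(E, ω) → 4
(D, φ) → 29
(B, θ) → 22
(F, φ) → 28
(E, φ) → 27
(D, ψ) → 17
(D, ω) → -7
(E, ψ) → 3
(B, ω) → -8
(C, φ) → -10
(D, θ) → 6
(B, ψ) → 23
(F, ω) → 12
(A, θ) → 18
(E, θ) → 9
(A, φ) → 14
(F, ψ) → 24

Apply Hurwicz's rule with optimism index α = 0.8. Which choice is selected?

F

A: 0.8·18 + 0.2·2 = 14.8
B: 0.8·23 + 0.2·(-8) = 16.8
C: 0.8·16 + 0.2·(-10) = 10.8
D: 0.8·29 + 0.2·(-7) = 21.8
E: 0.8·27 + 0.2·3 = 22.2
F: 0.8·28 + 0.2·0 = 22.4
Highest Hurwicz score = 22.4 → F.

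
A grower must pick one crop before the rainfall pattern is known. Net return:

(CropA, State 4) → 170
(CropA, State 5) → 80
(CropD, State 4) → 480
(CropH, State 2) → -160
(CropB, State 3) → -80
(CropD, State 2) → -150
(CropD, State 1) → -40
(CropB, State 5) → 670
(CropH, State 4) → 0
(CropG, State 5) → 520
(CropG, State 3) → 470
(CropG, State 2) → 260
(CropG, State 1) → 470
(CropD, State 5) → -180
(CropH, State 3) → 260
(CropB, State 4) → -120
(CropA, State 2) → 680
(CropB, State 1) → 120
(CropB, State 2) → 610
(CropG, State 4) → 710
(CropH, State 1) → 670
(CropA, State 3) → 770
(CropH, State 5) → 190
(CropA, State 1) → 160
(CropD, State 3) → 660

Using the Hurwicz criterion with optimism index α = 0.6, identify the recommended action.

CropG

CropA: 0.6·770 + 0.4·80 = 494
CropD: 0.6·660 + 0.4·(-180) = 324
CropB: 0.6·670 + 0.4·(-120) = 354
CropH: 0.6·670 + 0.4·(-160) = 338
CropG: 0.6·710 + 0.4·260 = 530
Highest Hurwicz score = 530 → CropG.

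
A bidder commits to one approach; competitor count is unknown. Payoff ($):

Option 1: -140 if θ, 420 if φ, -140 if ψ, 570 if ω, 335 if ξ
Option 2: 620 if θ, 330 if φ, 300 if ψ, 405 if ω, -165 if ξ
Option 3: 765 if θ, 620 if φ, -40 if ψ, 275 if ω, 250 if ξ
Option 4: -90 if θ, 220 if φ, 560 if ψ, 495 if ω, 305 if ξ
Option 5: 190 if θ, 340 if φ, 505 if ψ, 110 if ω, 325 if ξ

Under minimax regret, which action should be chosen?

Column bests: θ=765, φ=620, ψ=560, ω=570, ξ=335.
Option 1 regrets: 905, 200, 700, 0, 0 → max 905
Option 2 regrets: 145, 290, 260, 165, 500 → max 500
Option 3 regrets: 0, 0, 600, 295, 85 → max 600
Option 4 regrets: 855, 400, 0, 75, 30 → max 855
Option 5 regrets: 575, 280, 55, 460, 10 → max 575
Smallest max regret = 500 → Option 2.

Option 2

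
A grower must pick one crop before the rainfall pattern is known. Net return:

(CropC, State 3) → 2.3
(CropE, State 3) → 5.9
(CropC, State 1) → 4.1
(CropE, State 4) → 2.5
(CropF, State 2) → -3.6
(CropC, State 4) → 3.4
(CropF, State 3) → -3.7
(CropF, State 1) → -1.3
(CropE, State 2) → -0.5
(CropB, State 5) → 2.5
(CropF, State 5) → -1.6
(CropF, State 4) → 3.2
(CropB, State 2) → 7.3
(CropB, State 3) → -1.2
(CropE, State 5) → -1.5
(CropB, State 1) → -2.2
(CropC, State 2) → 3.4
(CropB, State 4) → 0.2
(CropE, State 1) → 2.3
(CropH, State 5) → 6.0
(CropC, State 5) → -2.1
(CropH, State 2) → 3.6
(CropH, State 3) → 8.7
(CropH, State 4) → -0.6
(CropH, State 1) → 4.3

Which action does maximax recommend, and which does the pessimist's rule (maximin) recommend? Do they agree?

Row maxima: CropH=8.7, CropC=4.1, CropE=5.9, CropB=7.3, CropF=3.2
Best best-case = 8.7 → CropH.
Row minima: CropH=-0.6, CropC=-2.1, CropE=-1.5, CropB=-2.2, CropF=-3.7
Best worst-case = -0.6 → CropH.

maximax → CropH; maximin → CropH (agree)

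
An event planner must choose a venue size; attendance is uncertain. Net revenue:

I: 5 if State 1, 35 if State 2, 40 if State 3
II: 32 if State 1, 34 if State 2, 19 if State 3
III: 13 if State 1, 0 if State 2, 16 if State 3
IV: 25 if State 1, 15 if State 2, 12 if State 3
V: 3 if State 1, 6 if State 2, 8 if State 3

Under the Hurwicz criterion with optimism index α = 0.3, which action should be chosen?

I: 0.3·40 + 0.7·5 = 15.5
II: 0.3·34 + 0.7·19 = 23.5
III: 0.3·16 + 0.7·0 = 4.8
IV: 0.3·25 + 0.7·12 = 15.9
V: 0.3·8 + 0.7·3 = 4.5
Highest Hurwicz score = 23.5 → II.

II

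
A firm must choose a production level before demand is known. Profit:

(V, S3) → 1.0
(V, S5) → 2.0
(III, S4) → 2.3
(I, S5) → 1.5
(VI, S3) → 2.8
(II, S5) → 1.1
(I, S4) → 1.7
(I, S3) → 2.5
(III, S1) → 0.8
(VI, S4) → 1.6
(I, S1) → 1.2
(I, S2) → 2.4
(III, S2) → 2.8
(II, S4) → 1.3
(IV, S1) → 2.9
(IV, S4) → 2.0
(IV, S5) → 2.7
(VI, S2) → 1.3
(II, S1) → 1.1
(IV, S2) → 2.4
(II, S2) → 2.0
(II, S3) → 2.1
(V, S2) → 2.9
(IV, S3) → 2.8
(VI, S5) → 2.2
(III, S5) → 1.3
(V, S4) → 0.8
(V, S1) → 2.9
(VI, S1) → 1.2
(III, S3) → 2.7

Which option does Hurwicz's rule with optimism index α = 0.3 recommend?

I: 0.3·2.5 + 0.7·1.2 = 1.59
II: 0.3·2.1 + 0.7·1.1 = 1.4
III: 0.3·2.8 + 0.7·0.8 = 1.4
IV: 0.3·2.9 + 0.7·2.0 = 2.27
V: 0.3·2.9 + 0.7·0.8 = 1.43
VI: 0.3·2.8 + 0.7·1.2 = 1.68
Highest Hurwicz score = 2.27 → IV.

IV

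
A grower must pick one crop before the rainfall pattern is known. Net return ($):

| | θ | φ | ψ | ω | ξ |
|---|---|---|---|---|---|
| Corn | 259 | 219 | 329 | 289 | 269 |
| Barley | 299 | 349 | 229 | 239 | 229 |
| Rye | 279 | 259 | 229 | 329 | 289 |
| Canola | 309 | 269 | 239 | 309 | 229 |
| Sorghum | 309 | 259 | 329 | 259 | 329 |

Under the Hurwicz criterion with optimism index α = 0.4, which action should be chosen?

Corn: 0.4·329 + 0.6·219 = 263
Barley: 0.4·349 + 0.6·229 = 277
Rye: 0.4·329 + 0.6·229 = 269
Canola: 0.4·309 + 0.6·229 = 261
Sorghum: 0.4·329 + 0.6·259 = 287
Highest Hurwicz score = 287 → Sorghum.

Sorghum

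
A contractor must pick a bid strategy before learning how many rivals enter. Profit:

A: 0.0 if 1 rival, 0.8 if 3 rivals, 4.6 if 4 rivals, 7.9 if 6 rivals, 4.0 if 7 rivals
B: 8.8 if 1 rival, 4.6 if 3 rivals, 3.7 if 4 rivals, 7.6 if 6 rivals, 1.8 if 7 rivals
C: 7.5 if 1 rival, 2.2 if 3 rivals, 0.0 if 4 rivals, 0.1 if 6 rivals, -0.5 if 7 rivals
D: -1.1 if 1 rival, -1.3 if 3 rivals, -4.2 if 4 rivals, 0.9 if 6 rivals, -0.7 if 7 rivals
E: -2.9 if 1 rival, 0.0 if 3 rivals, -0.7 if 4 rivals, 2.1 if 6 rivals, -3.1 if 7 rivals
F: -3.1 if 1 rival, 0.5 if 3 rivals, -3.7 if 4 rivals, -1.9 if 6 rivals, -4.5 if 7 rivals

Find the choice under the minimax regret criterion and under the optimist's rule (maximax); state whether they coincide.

Column bests: 1 rival=8.8, 3 rivals=4.6, 4 rivals=4.6, 6 rivals=7.9, 7 rivals=4.0.
A regrets: 8.8, 3.8, 0.0, 0.0, 0.0 → max 8.8
B regrets: 0.0, 0.0, 0.9, 0.3, 2.2 → max 2.2
C regrets: 1.3, 2.4, 4.6, 7.8, 4.5 → max 7.8
D regrets: 9.9, 5.9, 8.8, 7.0, 4.7 → max 9.9
E regrets: 11.7, 4.6, 5.3, 5.8, 7.1 → max 11.7
F regrets: 11.9, 4.1, 8.3, 9.8, 8.5 → max 11.9
Smallest max regret = 2.2 → B.
Row maxima: A=7.9, B=8.8, C=7.5, D=0.9, E=2.1, F=0.5
Best best-case = 8.8 → B.

minimax regret → B; maximax → B (agree)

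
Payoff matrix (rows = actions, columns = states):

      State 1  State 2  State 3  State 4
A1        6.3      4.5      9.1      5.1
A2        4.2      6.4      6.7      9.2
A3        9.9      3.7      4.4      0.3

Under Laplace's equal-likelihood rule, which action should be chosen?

A2

Row averages: A1=6.25, A2=6.625, A3=4.575
Highest average = 6.625 → A2.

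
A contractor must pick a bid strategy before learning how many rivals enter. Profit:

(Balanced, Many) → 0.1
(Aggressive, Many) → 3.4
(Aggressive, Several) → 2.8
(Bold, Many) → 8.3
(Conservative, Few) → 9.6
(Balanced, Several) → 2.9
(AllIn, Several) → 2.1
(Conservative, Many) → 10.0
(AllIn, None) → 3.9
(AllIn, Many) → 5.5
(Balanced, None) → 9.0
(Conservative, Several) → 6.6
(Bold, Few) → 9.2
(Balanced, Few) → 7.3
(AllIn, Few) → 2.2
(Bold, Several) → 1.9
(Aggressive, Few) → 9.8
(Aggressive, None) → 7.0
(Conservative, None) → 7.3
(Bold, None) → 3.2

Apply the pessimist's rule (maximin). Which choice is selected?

Conservative

Row minima: Conservative=6.6, Balanced=0.1, Aggressive=2.8, Bold=1.9, AllIn=2.1
Best worst-case = 6.6 → Conservative.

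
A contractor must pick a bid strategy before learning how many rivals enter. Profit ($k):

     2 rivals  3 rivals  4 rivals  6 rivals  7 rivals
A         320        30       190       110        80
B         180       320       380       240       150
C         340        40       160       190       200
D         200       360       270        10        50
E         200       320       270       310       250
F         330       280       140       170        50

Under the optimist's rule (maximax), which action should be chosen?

Row maxima: A=320, B=380, C=340, D=360, E=320, F=330
Best best-case = 380 → B.

B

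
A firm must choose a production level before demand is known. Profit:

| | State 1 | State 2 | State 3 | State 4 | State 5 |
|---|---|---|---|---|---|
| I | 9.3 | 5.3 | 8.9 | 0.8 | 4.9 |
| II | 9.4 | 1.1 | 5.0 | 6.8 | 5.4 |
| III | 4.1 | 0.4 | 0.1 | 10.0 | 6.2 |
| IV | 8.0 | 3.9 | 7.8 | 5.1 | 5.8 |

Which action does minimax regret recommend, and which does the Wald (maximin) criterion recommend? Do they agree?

minimax regret → II; maximin → IV (disagree)

Column bests: State 1=9.4, State 2=5.3, State 3=8.9, State 4=10.0, State 5=6.2.
I regrets: 0.1, 0.0, 0.0, 9.2, 1.3 → max 9.2
II regrets: 0.0, 4.2, 3.9, 3.2, 0.8 → max 4.2
III regrets: 5.3, 4.9, 8.8, 0.0, 0.0 → max 8.8
IV regrets: 1.4, 1.4, 1.1, 4.9, 0.4 → max 4.9
Smallest max regret = 4.2 → II.
Row minima: I=0.8, II=1.1, III=0.1, IV=3.9
Best worst-case = 3.9 → IV.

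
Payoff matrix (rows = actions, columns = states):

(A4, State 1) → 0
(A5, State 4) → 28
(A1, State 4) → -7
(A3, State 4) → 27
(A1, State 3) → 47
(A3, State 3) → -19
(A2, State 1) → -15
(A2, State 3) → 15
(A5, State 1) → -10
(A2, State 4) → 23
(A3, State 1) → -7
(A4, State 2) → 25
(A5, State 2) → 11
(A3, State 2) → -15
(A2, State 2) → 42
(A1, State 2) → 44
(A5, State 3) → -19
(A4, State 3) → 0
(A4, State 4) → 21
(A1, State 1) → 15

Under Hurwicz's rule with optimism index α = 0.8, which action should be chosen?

A1: 0.8·47 + 0.2·(-7) = 36.2
A2: 0.8·42 + 0.2·(-15) = 30.6
A3: 0.8·27 + 0.2·(-19) = 17.8
A4: 0.8·25 + 0.2·0 = 20
A5: 0.8·28 + 0.2·(-19) = 18.6
Highest Hurwicz score = 36.2 → A1.

A1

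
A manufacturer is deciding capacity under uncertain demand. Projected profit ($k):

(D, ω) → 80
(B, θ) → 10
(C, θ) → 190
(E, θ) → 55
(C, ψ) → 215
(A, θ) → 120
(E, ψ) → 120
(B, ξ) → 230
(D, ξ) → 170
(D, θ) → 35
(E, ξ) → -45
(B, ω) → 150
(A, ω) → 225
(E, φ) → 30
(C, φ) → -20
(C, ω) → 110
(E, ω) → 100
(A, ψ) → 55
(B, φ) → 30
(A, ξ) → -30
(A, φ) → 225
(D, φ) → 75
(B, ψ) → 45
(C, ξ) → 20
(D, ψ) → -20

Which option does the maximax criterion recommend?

Row maxima: A=225, B=230, C=215, D=170, E=120
Best best-case = 230 → B.

B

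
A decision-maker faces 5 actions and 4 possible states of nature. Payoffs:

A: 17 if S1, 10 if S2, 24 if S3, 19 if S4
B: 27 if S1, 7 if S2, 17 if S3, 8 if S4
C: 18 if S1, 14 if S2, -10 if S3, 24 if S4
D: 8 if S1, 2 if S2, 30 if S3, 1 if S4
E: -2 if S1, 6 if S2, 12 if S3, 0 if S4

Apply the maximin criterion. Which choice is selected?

Row minima: A=10, B=7, C=-10, D=1, E=-2
Best worst-case = 10 → A.

A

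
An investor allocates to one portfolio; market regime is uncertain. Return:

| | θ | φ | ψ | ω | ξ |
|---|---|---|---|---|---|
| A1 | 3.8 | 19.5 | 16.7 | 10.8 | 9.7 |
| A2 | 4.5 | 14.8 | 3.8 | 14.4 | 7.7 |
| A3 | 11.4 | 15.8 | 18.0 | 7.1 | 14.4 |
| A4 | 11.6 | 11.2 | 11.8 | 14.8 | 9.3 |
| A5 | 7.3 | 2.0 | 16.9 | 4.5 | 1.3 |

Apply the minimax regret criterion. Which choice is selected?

A3

Column bests: θ=11.6, φ=19.5, ψ=18.0, ω=14.8, ξ=14.4.
A1 regrets: 7.8, 0.0, 1.3, 4.0, 4.7 → max 7.8
A2 regrets: 7.1, 4.7, 14.2, 0.4, 6.7 → max 14.2
A3 regrets: 0.2, 3.7, 0.0, 7.7, 0.0 → max 7.7
A4 regrets: 0.0, 8.3, 6.2, 0.0, 5.1 → max 8.3
A5 regrets: 4.3, 17.5, 1.1, 10.3, 13.1 → max 17.5
Smallest max regret = 7.7 → A3.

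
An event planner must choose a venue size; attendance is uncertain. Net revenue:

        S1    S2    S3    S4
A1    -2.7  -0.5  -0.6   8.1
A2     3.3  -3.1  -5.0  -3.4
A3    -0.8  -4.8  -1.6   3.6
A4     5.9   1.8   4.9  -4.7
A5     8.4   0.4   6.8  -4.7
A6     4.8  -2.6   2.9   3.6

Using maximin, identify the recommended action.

A6

Row minima: A1=-2.7, A2=-5.0, A3=-4.8, A4=-4.7, A5=-4.7, A6=-2.6
Best worst-case = -2.6 → A6.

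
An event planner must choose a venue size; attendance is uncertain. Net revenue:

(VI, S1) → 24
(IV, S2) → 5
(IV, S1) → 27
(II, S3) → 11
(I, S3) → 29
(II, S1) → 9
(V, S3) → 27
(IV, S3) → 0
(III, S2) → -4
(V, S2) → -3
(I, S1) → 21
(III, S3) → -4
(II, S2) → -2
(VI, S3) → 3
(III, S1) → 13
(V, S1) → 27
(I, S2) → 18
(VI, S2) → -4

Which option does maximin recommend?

I

Row minima: I=18, II=-2, III=-4, IV=0, V=-3, VI=-4
Best worst-case = 18 → I.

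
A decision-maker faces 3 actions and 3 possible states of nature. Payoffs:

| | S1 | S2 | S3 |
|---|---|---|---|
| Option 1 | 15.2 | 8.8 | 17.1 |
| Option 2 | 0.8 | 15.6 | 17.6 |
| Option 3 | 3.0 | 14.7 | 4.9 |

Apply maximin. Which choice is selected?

Option 1

Row minima: Option 1=8.8, Option 2=0.8, Option 3=3.0
Best worst-case = 8.8 → Option 1.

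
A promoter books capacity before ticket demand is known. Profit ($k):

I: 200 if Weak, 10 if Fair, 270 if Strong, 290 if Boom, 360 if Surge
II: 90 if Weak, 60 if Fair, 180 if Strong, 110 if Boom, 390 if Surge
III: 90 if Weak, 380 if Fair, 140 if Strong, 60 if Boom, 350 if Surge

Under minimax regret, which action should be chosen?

III

Column bests: Weak=200, Fair=380, Strong=270, Boom=290, Surge=390.
I regrets: 0, 370, 0, 0, 30 → max 370
II regrets: 110, 320, 90, 180, 0 → max 320
III regrets: 110, 0, 130, 230, 40 → max 230
Smallest max regret = 230 → III.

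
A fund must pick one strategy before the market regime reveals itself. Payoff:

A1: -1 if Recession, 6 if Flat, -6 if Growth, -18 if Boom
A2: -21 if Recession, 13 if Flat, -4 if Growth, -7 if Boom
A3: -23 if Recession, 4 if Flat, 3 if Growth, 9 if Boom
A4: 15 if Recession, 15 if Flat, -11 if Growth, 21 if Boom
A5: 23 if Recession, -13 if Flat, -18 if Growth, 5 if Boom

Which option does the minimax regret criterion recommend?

A4

Column bests: Recession=23, Flat=15, Growth=3, Boom=21.
A1 regrets: 24, 9, 9, 39 → max 39
A2 regrets: 44, 2, 7, 28 → max 44
A3 regrets: 46, 11, 0, 12 → max 46
A4 regrets: 8, 0, 14, 0 → max 14
A5 regrets: 0, 28, 21, 16 → max 28
Smallest max regret = 14 → A4.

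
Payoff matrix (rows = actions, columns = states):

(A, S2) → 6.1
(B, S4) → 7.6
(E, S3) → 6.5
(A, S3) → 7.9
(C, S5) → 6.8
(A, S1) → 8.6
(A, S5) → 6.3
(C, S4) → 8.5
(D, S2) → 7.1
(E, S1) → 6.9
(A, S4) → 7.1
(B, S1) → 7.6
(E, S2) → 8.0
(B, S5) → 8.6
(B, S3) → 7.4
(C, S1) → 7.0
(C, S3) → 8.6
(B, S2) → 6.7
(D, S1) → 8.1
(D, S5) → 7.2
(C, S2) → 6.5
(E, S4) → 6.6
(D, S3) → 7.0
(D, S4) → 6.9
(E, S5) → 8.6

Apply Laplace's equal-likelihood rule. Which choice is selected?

B

Row averages: A=7.2, B=7.58, C=7.48, D=7.26, E=7.32
Highest average = 7.58 → B.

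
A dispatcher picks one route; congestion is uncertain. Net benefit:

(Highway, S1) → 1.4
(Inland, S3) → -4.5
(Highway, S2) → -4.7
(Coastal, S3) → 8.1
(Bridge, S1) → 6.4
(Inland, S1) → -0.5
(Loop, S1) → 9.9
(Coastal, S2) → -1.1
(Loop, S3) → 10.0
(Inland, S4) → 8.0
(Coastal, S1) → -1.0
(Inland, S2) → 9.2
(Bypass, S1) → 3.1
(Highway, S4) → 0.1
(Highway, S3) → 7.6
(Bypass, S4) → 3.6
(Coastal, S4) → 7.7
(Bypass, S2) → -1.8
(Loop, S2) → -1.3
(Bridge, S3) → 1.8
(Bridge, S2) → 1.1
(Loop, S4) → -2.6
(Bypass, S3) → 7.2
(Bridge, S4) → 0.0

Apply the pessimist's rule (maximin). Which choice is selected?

Row minima: Coastal=-1.1, Inland=-4.5, Highway=-4.7, Bridge=0.0, Bypass=-1.8, Loop=-2.6
Best worst-case = 0.0 → Bridge.

Bridge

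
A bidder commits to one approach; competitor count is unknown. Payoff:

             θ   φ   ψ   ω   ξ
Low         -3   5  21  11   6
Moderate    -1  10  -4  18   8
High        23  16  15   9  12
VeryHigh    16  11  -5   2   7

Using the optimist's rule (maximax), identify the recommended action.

Row maxima: Low=21, Moderate=18, High=23, VeryHigh=16
Best best-case = 23 → High.

High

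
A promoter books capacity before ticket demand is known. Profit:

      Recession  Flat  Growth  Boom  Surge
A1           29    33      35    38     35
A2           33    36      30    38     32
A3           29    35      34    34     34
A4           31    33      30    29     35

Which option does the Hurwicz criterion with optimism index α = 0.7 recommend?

A2

A1: 0.7·38 + 0.3·29 = 35.3
A2: 0.7·38 + 0.3·30 = 35.6
A3: 0.7·35 + 0.3·29 = 33.2
A4: 0.7·35 + 0.3·29 = 33.2
Highest Hurwicz score = 35.6 → A2.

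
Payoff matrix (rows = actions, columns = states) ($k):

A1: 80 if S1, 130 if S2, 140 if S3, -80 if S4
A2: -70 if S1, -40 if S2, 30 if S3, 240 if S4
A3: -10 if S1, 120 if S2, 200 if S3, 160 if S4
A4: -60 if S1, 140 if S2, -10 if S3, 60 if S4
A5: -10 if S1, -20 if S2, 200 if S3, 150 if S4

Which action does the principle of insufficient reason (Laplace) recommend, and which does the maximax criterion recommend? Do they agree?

laplace → A3; maximax → A2 (disagree)

Row averages: A1=67.5, A2=40, A3=117.5, A4=32.5, A5=80
Highest average = 117.5 → A3.
Row maxima: A1=140, A2=240, A3=200, A4=140, A5=200
Best best-case = 240 → A2.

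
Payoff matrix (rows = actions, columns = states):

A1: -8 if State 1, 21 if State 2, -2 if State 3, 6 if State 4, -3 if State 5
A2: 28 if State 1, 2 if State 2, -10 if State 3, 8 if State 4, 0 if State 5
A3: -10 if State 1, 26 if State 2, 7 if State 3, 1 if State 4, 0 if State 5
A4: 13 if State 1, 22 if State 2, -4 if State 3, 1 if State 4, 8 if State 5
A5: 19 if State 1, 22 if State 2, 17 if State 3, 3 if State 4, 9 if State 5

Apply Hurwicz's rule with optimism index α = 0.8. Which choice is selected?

A1: 0.8·21 + 0.2·(-8) = 15.2
A2: 0.8·28 + 0.2·(-10) = 20.4
A3: 0.8·26 + 0.2·(-10) = 18.8
A4: 0.8·22 + 0.2·(-4) = 16.8
A5: 0.8·22 + 0.2·3 = 18.2
Highest Hurwicz score = 20.4 → A2.

A2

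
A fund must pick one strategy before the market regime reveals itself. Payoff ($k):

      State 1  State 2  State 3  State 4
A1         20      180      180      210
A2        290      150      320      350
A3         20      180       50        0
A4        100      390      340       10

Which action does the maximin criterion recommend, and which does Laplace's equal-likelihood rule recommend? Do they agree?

maximin → A2; laplace → A2 (agree)

Row minima: A1=20, A2=150, A3=0, A4=10
Best worst-case = 150 → A2.
Row averages: A1=147.5, A2=277.5, A3=62.5, A4=210
Highest average = 277.5 → A2.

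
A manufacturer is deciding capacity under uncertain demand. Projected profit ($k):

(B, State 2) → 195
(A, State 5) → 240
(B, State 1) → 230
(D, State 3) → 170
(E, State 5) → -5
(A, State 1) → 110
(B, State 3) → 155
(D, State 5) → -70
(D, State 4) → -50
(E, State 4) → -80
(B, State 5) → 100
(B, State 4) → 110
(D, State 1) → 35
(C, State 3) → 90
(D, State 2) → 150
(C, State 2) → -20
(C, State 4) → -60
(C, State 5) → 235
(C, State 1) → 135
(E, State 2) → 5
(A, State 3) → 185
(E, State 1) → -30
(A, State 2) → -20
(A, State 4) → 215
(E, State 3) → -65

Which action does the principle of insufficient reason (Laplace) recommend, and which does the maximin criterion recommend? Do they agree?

laplace → B; maximin → B (agree)

Row averages: A=146, B=158, C=76, D=47, E=-35
Highest average = 158 → B.
Row minima: A=-20, B=100, C=-60, D=-70, E=-80
Best worst-case = 100 → B.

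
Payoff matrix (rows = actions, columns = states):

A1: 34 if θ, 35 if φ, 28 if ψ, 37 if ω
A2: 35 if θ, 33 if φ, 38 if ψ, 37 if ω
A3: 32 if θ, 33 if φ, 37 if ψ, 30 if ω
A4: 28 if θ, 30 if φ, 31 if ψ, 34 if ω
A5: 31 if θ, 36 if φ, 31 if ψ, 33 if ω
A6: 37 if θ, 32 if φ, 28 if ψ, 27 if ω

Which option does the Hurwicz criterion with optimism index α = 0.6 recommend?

A2

A1: 0.6·37 + 0.4·28 = 33.4
A2: 0.6·38 + 0.4·33 = 36
A3: 0.6·37 + 0.4·30 = 34.2
A4: 0.6·34 + 0.4·28 = 31.6
A5: 0.6·36 + 0.4·31 = 34
A6: 0.6·37 + 0.4·27 = 33
Highest Hurwicz score = 36 → A2.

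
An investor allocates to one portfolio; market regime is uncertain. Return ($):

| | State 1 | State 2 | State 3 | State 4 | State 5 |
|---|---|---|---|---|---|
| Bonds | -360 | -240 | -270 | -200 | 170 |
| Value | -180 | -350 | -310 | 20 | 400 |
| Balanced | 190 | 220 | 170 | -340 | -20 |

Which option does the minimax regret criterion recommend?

Balanced

Column bests: State 1=190, State 2=220, State 3=170, State 4=20, State 5=400.
Bonds regrets: 550, 460, 440, 220, 230 → max 550
Value regrets: 370, 570, 480, 0, 0 → max 570
Balanced regrets: 0, 0, 0, 360, 420 → max 420
Smallest max regret = 420 → Balanced.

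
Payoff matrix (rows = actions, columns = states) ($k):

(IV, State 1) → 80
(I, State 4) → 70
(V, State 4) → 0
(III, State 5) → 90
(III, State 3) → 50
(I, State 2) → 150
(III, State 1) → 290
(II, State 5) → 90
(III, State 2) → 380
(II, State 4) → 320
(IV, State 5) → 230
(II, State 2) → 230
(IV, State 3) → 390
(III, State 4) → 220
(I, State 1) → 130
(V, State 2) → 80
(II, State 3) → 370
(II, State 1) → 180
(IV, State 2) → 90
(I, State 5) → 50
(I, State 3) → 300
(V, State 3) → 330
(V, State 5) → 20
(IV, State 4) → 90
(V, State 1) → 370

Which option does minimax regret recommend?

II

Column bests: State 1=370, State 2=380, State 3=390, State 4=320, State 5=230.
I regrets: 240, 230, 90, 250, 180 → max 250
II regrets: 190, 150, 20, 0, 140 → max 190
III regrets: 80, 0, 340, 100, 140 → max 340
IV regrets: 290, 290, 0, 230, 0 → max 290
V regrets: 0, 300, 60, 320, 210 → max 320
Smallest max regret = 190 → II.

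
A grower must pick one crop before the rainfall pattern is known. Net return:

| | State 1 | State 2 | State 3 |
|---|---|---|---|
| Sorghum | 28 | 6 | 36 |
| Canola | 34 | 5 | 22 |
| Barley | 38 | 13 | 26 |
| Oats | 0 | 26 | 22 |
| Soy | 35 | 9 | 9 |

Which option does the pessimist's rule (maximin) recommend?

Row minima: Sorghum=6, Canola=5, Barley=13, Oats=0, Soy=9
Best worst-case = 13 → Barley.

Barley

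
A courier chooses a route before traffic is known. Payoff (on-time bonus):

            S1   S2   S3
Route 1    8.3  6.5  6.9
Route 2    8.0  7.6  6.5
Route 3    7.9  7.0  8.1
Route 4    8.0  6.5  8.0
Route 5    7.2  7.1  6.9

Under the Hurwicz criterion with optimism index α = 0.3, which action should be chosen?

Route 3

Route 1: 0.3·8.3 + 0.7·6.5 = 7.04
Route 2: 0.3·8.0 + 0.7·6.5 = 6.95
Route 3: 0.3·8.1 + 0.7·7.0 = 7.33
Route 4: 0.3·8.0 + 0.7·6.5 = 6.95
Route 5: 0.3·7.2 + 0.7·6.9 = 6.99
Highest Hurwicz score = 7.33 → Route 3.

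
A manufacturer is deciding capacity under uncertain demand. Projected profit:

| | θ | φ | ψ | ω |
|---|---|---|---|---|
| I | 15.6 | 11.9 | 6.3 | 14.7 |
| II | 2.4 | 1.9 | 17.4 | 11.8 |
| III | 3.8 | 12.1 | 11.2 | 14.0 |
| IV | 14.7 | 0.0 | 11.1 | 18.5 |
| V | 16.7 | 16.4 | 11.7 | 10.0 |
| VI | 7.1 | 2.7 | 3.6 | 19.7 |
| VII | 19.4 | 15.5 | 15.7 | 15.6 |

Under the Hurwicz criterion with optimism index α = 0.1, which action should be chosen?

I: 0.1·15.6 + 0.9·6.3 = 7.23
II: 0.1·17.4 + 0.9·1.9 = 3.45
III: 0.1·14.0 + 0.9·3.8 = 4.82
IV: 0.1·18.5 + 0.9·0.0 = 1.85
V: 0.1·16.7 + 0.9·10.0 = 10.67
VI: 0.1·19.7 + 0.9·2.7 = 4.4
VII: 0.1·19.4 + 0.9·15.5 = 15.89
Highest Hurwicz score = 15.89 → VII.

VII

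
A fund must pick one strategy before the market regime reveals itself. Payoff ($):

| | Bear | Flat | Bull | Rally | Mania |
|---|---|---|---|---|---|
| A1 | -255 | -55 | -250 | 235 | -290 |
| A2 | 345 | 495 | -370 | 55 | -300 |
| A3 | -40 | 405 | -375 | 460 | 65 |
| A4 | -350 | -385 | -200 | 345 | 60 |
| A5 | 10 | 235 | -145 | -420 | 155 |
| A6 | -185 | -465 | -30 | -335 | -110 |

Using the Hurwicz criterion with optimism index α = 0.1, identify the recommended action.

A1

A1: 0.1·235 + 0.9·(-290) = -237.5
A2: 0.1·495 + 0.9·(-370) = -283.5
A3: 0.1·460 + 0.9·(-375) = -291.5
A4: 0.1·345 + 0.9·(-385) = -312
A5: 0.1·235 + 0.9·(-420) = -354.5
A6: 0.1·(-30) + 0.9·(-465) = -421.5
Highest Hurwicz score = -237.5 → A1.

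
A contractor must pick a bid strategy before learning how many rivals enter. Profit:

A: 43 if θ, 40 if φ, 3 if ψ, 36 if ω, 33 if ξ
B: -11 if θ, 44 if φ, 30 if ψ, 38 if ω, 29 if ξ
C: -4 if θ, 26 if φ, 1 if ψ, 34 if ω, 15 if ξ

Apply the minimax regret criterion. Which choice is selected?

Column bests: θ=43, φ=44, ψ=30, ω=38, ξ=33.
A regrets: 0, 4, 27, 2, 0 → max 27
B regrets: 54, 0, 0, 0, 4 → max 54
C regrets: 47, 18, 29, 4, 18 → max 47
Smallest max regret = 27 → A.

A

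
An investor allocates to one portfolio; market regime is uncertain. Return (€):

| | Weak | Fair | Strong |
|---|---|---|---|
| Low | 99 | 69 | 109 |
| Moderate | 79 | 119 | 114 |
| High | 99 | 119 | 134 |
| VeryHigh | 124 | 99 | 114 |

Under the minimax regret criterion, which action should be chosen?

Column bests: Weak=124, Fair=119, Strong=134.
Low regrets: 25, 50, 25 → max 50
Moderate regrets: 45, 0, 20 → max 45
High regrets: 25, 0, 0 → max 25
VeryHigh regrets: 0, 20, 20 → max 20
Smallest max regret = 20 → VeryHigh.

VeryHigh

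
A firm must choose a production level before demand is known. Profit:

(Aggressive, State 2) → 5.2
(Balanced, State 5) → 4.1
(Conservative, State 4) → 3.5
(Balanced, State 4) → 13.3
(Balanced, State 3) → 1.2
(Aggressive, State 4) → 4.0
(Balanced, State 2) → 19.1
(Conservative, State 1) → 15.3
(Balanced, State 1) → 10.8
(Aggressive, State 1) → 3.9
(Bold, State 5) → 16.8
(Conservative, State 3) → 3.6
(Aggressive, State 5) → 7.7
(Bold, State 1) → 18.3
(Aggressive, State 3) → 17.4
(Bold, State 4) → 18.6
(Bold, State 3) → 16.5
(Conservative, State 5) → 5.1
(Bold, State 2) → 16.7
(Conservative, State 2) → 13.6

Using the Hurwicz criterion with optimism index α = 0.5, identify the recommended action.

Conservative: 0.5·15.3 + 0.5·3.5 = 9.4
Balanced: 0.5·19.1 + 0.5·1.2 = 10.15
Aggressive: 0.5·17.4 + 0.5·3.9 = 10.65
Bold: 0.5·18.6 + 0.5·16.5 = 17.55
Highest Hurwicz score = 17.55 → Bold.

Bold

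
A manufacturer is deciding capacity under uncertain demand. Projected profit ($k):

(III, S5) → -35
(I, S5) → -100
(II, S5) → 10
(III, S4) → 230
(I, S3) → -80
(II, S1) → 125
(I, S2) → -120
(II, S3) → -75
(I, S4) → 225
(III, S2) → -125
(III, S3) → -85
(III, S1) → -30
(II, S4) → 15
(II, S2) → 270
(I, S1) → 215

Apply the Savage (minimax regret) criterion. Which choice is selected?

II

Column bests: S1=215, S2=270, S3=-75, S4=230, S5=10.
I regrets: 0, 390, 5, 5, 110 → max 390
II regrets: 90, 0, 0, 215, 0 → max 215
III regrets: 245, 395, 10, 0, 45 → max 395
Smallest max regret = 215 → II.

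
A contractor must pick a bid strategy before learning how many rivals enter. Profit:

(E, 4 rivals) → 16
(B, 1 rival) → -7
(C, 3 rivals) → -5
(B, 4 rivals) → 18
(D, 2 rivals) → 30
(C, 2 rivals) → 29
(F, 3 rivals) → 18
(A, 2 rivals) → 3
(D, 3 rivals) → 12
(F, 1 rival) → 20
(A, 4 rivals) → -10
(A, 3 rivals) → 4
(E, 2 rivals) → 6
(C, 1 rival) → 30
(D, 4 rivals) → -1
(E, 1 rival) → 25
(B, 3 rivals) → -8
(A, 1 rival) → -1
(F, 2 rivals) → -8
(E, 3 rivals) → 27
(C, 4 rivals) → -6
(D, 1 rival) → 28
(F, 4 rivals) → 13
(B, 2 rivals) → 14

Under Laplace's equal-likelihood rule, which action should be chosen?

E

Row averages: A=-1, B=4.25, C=12, D=17.25, E=18.5, F=10.75
Highest average = 18.5 → E.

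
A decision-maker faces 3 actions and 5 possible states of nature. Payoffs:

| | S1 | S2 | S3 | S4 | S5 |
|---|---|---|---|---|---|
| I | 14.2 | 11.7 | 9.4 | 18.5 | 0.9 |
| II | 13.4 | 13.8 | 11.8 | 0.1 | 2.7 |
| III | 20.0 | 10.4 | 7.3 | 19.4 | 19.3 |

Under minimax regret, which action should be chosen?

III

Column bests: S1=20.0, S2=13.8, S3=11.8, S4=19.4, S5=19.3.
I regrets: 5.8, 2.1, 2.4, 0.9, 18.4 → max 18.4
II regrets: 6.6, 0.0, 0.0, 19.3, 16.6 → max 19.3
III regrets: 0.0, 3.4, 4.5, 0.0, 0.0 → max 4.5
Smallest max regret = 4.5 → III.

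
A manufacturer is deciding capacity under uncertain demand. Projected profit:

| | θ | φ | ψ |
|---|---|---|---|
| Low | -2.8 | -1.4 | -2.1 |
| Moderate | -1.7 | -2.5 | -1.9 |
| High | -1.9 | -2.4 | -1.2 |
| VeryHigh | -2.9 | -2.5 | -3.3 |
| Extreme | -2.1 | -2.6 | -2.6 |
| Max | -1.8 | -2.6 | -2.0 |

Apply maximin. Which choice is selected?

Row minima: Low=-2.8, Moderate=-2.5, High=-2.4, VeryHigh=-3.3, Extreme=-2.6, Max=-2.6
Best worst-case = -2.4 → High.

High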